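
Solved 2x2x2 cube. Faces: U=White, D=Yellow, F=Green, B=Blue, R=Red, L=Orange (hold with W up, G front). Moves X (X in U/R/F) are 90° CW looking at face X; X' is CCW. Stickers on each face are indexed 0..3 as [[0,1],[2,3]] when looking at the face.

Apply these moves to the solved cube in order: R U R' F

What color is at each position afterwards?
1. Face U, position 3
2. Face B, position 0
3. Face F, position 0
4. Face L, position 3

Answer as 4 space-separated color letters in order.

Answer: Y B G R

Derivation:
After move 1 (R): R=RRRR U=WGWG F=GYGY D=YBYB B=WBWB
After move 2 (U): U=WWGG F=RRGY R=WBRR B=OOWB L=GYOO
After move 3 (R'): R=BRWR U=WWGO F=RWGG D=YRYY B=BOBB
After move 4 (F): F=GRGW U=WWOY R=GROR D=WBYY L=GYOR
Query 1: U[3] = Y
Query 2: B[0] = B
Query 3: F[0] = G
Query 4: L[3] = R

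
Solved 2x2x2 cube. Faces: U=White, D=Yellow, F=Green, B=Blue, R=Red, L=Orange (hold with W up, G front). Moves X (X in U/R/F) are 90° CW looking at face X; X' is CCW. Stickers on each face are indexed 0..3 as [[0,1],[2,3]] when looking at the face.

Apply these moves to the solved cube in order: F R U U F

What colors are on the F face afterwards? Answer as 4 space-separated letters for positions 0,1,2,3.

Answer: G O Y B

Derivation:
After move 1 (F): F=GGGG U=WWOO R=WRWR D=RRYY L=OYOY
After move 2 (R): R=WWRR U=WGOG F=GRGY D=RBYB B=OBWB
After move 3 (U): U=OWGG F=WWGY R=OBRR B=OYWB L=GROY
After move 4 (U): U=GOGW F=OBGY R=OYRR B=GRWB L=WWOY
After move 5 (F): F=GOYB U=GOYW R=GYWR D=ROYB L=WROB
Query: F face = GOYB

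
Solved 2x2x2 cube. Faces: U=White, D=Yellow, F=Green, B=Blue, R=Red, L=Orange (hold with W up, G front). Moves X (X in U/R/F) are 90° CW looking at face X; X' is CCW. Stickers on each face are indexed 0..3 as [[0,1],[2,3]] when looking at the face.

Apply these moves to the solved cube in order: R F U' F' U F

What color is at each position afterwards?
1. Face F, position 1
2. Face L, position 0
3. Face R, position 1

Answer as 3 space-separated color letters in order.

After move 1 (R): R=RRRR U=WGWG F=GYGY D=YBYB B=WBWB
After move 2 (F): F=GGYY U=WGOO R=WRGR D=RRYB L=OYOB
After move 3 (U'): U=GOWO F=OYYY R=GGGR B=WRWB L=WBOB
After move 4 (F'): F=YYOY U=GOGG R=RGRR D=BBYB L=WOOW
After move 5 (U): U=GGGO F=RGOY R=WRRR B=WOWB L=YYOW
After move 6 (F): F=ORYG U=GGWY R=GROR D=RWYB L=YBOB
Query 1: F[1] = R
Query 2: L[0] = Y
Query 3: R[1] = R

Answer: R Y R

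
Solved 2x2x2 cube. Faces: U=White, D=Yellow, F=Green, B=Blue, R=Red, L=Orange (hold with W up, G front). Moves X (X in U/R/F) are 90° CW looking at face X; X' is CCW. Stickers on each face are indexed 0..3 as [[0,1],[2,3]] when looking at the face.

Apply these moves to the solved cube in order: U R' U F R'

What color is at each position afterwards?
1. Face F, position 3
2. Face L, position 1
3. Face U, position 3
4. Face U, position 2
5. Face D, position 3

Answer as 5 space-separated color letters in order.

After move 1 (U): U=WWWW F=RRGG R=BBRR B=OOBB L=GGOO
After move 2 (R'): R=BRBR U=WBWO F=RWGW D=YRYG B=YOYB
After move 3 (U): U=WWOB F=BRGW R=YOBR B=GGYB L=RWOO
After move 4 (F): F=GBWR U=WWOW R=OOBR D=BYYG L=RYOR
After move 5 (R'): R=OROB U=WYOG F=GWWW D=BBYR B=GGYB
Query 1: F[3] = W
Query 2: L[1] = Y
Query 3: U[3] = G
Query 4: U[2] = O
Query 5: D[3] = R

Answer: W Y G O R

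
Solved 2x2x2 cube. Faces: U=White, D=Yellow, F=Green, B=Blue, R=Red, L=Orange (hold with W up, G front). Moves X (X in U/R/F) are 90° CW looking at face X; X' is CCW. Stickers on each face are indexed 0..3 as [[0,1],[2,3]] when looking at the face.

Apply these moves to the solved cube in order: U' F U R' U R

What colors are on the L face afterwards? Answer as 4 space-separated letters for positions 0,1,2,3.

Answer: W W O Y

Derivation:
After move 1 (U'): U=WWWW F=OOGG R=GGRR B=RRBB L=BBOO
After move 2 (F): F=GOGO U=WWOB R=WGWR D=RGYY L=BYOY
After move 3 (U): U=OWBW F=WGGO R=RRWR B=BYBB L=GOOY
After move 4 (R'): R=RRRW U=OBBB F=WWGW D=RGYO B=YYGB
After move 5 (U): U=BOBB F=RRGW R=YYRW B=GOGB L=WWOY
After move 6 (R): R=RYWY U=BRBW F=RGGO D=RGYG B=BOOB
Query: L face = WWOY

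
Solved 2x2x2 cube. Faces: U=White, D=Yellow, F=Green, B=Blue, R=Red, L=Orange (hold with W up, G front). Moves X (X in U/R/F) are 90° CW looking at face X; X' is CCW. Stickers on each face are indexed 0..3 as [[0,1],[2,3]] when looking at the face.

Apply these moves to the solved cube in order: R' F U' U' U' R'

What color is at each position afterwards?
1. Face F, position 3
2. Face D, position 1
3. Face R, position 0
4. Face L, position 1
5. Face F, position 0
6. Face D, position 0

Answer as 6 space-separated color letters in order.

Answer: B R B G W R

Derivation:
After move 1 (R'): R=RRRR U=WBWB F=GWGW D=YGYG B=YBYB
After move 2 (F): F=GGWW U=WBOO R=WRBR D=RRYG L=OYOG
After move 3 (U'): U=BOWO F=OYWW R=GGBR B=WRYB L=YBOG
After move 4 (U'): U=OOBW F=YBWW R=OYBR B=GGYB L=WROG
After move 5 (U'): U=OWOB F=WRWW R=YBBR B=OYYB L=GGOG
After move 6 (R'): R=BRYB U=OYOO F=WWWB D=RRYW B=GYRB
Query 1: F[3] = B
Query 2: D[1] = R
Query 3: R[0] = B
Query 4: L[1] = G
Query 5: F[0] = W
Query 6: D[0] = R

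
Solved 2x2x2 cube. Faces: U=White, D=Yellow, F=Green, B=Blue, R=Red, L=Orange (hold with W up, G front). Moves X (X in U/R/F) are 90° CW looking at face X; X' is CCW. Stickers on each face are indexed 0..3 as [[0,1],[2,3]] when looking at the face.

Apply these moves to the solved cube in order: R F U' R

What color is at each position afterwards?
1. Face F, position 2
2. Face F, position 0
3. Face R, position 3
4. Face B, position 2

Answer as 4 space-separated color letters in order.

After move 1 (R): R=RRRR U=WGWG F=GYGY D=YBYB B=WBWB
After move 2 (F): F=GGYY U=WGOO R=WRGR D=RRYB L=OYOB
After move 3 (U'): U=GOWO F=OYYY R=GGGR B=WRWB L=WBOB
After move 4 (R): R=GGRG U=GYWY F=ORYB D=RWYW B=OROB
Query 1: F[2] = Y
Query 2: F[0] = O
Query 3: R[3] = G
Query 4: B[2] = O

Answer: Y O G O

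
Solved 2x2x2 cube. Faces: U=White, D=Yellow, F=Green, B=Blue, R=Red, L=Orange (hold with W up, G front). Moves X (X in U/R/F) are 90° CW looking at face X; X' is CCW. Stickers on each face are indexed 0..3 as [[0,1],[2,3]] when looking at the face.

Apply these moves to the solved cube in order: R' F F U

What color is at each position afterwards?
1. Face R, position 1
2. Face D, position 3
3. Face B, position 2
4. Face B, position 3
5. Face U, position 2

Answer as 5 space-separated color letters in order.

After move 1 (R'): R=RRRR U=WBWB F=GWGW D=YGYG B=YBYB
After move 2 (F): F=GGWW U=WBOO R=WRBR D=RRYG L=OYOG
After move 3 (F): F=WGWG U=WBGY R=OROR D=BWYG L=OROR
After move 4 (U): U=GWYB F=ORWG R=YBOR B=ORYB L=WGOR
Query 1: R[1] = B
Query 2: D[3] = G
Query 3: B[2] = Y
Query 4: B[3] = B
Query 5: U[2] = Y

Answer: B G Y B Y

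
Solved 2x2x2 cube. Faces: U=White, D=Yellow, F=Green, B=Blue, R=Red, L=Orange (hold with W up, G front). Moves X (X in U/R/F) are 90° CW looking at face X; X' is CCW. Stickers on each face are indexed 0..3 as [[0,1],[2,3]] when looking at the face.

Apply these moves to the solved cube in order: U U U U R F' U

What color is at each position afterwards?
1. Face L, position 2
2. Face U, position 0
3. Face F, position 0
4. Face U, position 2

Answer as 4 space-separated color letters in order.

Answer: O R B R

Derivation:
After move 1 (U): U=WWWW F=RRGG R=BBRR B=OOBB L=GGOO
After move 2 (U): U=WWWW F=BBGG R=OORR B=GGBB L=RROO
After move 3 (U): U=WWWW F=OOGG R=GGRR B=RRBB L=BBOO
After move 4 (U): U=WWWW F=GGGG R=RRRR B=BBBB L=OOOO
After move 5 (R): R=RRRR U=WGWG F=GYGY D=YBYB B=WBWB
After move 6 (F'): F=YYGG U=WGRR R=BRYR D=OOYB L=OGOW
After move 7 (U): U=RWRG F=BRGG R=WBYR B=OGWB L=YYOW
Query 1: L[2] = O
Query 2: U[0] = R
Query 3: F[0] = B
Query 4: U[2] = R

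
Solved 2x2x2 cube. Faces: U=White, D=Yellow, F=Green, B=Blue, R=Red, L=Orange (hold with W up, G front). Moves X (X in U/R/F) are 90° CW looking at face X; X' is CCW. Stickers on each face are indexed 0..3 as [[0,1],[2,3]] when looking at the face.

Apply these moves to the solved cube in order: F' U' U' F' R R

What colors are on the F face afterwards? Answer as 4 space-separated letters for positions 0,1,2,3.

After move 1 (F'): F=GGGG U=WWRR R=YRYR D=OOYY L=OWOW
After move 2 (U'): U=WRWR F=OWGG R=GGYR B=YRBB L=BBOW
After move 3 (U'): U=RRWW F=BBGG R=OWYR B=GGBB L=YROW
After move 4 (F'): F=BGBG U=RROY R=OWOR D=RWYY L=YWOW
After move 5 (R): R=OORW U=RGOG F=BWBY D=RBYG B=YGRB
After move 6 (R): R=ROWO U=RWOY F=BBBG D=RRYY B=GGGB
Query: F face = BBBG

Answer: B B B G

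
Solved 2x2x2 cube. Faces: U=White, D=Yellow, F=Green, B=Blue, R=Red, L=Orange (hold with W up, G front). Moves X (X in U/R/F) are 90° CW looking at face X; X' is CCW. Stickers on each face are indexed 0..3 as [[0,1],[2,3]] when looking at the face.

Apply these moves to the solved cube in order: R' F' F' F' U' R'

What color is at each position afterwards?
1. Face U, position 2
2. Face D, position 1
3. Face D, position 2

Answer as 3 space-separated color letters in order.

After move 1 (R'): R=RRRR U=WBWB F=GWGW D=YGYG B=YBYB
After move 2 (F'): F=WWGG U=WBRR R=GRYR D=OOYG L=OBOW
After move 3 (F'): F=WGWG U=WBGY R=OROR D=BWYG L=OROR
After move 4 (F'): F=GGWW U=WBOO R=WRBR D=RRYG L=OYOG
After move 5 (U'): U=BOWO F=OYWW R=GGBR B=WRYB L=YBOG
After move 6 (R'): R=GRGB U=BYWW F=OOWO D=RYYW B=GRRB
Query 1: U[2] = W
Query 2: D[1] = Y
Query 3: D[2] = Y

Answer: W Y Y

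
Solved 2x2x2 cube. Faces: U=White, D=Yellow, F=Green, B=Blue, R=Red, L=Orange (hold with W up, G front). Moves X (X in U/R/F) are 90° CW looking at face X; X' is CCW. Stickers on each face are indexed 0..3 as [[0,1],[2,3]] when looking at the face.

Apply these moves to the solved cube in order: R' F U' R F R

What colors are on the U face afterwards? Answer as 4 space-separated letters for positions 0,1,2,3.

Answer: B O G R

Derivation:
After move 1 (R'): R=RRRR U=WBWB F=GWGW D=YGYG B=YBYB
After move 2 (F): F=GGWW U=WBOO R=WRBR D=RRYG L=OYOG
After move 3 (U'): U=BOWO F=OYWW R=GGBR B=WRYB L=YBOG
After move 4 (R): R=BGRG U=BYWW F=ORWG D=RYYW B=OROB
After move 5 (F): F=WOGR U=BYGB R=WGWG D=RBYW L=YROY
After move 6 (R): R=WWGG U=BOGR F=WBGW D=ROYO B=BRYB
Query: U face = BOGR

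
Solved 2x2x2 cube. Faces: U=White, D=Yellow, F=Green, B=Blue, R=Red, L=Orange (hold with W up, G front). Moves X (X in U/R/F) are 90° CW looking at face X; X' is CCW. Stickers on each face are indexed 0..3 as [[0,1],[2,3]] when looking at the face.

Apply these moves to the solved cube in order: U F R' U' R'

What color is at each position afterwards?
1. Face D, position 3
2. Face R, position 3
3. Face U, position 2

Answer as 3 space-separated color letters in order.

Answer: G W W

Derivation:
After move 1 (U): U=WWWW F=RRGG R=BBRR B=OOBB L=GGOO
After move 2 (F): F=GRGR U=WWOG R=WBWR D=RBYY L=GYOY
After move 3 (R'): R=BRWW U=WBOO F=GWGG D=RRYR B=YOBB
After move 4 (U'): U=BOWO F=GYGG R=GWWW B=BRBB L=YOOY
After move 5 (R'): R=WWGW U=BBWB F=GOGO D=RYYG B=RRRB
Query 1: D[3] = G
Query 2: R[3] = W
Query 3: U[2] = W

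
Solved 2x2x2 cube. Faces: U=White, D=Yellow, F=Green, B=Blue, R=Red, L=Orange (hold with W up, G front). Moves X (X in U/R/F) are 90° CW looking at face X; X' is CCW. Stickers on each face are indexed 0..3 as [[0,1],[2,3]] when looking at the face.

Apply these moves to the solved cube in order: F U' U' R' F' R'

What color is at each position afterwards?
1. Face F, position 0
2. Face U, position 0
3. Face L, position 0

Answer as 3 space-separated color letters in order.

After move 1 (F): F=GGGG U=WWOO R=WRWR D=RRYY L=OYOY
After move 2 (U'): U=WOWO F=OYGG R=GGWR B=WRBB L=BBOY
After move 3 (U'): U=OOWW F=BBGG R=OYWR B=GGBB L=WROY
After move 4 (R'): R=YROW U=OBWG F=BOGW D=RBYG B=YGRB
After move 5 (F'): F=OWBG U=OBYO R=BRRW D=RYYG L=WGOW
After move 6 (R'): R=RWBR U=ORYY F=OBBO D=RWYG B=GGYB
Query 1: F[0] = O
Query 2: U[0] = O
Query 3: L[0] = W

Answer: O O W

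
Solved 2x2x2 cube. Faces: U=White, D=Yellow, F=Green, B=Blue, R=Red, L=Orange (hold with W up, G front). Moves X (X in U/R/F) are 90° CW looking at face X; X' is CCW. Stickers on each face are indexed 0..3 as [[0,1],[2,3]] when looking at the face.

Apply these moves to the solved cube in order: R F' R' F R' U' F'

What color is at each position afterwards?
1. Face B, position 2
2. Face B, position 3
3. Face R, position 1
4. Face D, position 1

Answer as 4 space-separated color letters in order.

After move 1 (R): R=RRRR U=WGWG F=GYGY D=YBYB B=WBWB
After move 2 (F'): F=YYGG U=WGRR R=BRYR D=OOYB L=OGOW
After move 3 (R'): R=RRBY U=WWRW F=YGGR D=OYYG B=BBOB
After move 4 (F): F=GYRG U=WWWG R=RRWY D=BRYG L=OOOY
After move 5 (R'): R=RYRW U=WOWB F=GWRG D=BYYG B=GBRB
After move 6 (U'): U=OBWW F=OORG R=GWRW B=RYRB L=GBOY
After move 7 (F'): F=OGOR U=OBGR R=YWBW D=BYYG L=GWOW
Query 1: B[2] = R
Query 2: B[3] = B
Query 3: R[1] = W
Query 4: D[1] = Y

Answer: R B W Y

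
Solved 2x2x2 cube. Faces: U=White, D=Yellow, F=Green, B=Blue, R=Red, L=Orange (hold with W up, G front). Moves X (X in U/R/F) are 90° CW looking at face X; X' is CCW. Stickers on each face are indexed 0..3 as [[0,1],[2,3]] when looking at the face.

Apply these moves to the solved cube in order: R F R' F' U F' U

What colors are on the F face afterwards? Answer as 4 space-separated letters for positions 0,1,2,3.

Answer: B B G G

Derivation:
After move 1 (R): R=RRRR U=WGWG F=GYGY D=YBYB B=WBWB
After move 2 (F): F=GGYY U=WGOO R=WRGR D=RRYB L=OYOB
After move 3 (R'): R=RRWG U=WWOW F=GGYO D=RGYY B=BBRB
After move 4 (F'): F=GOGY U=WWRW R=GRRG D=YBYY L=OWOO
After move 5 (U): U=RWWW F=GRGY R=BBRG B=OWRB L=GOOO
After move 6 (F'): F=RYGG U=RWBR R=BBYG D=OOYY L=GWOW
After move 7 (U): U=BRRW F=BBGG R=OWYG B=GWRB L=RYOW
Query: F face = BBGG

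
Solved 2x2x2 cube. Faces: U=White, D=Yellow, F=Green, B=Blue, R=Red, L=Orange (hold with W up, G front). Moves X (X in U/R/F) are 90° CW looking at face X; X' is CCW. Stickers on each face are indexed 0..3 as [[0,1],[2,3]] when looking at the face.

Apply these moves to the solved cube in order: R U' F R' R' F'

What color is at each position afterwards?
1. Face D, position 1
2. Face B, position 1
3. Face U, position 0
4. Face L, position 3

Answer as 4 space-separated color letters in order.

After move 1 (R): R=RRRR U=WGWG F=GYGY D=YBYB B=WBWB
After move 2 (U'): U=GGWW F=OOGY R=GYRR B=RRWB L=WBOO
After move 3 (F): F=GOYO U=GGOB R=WYWR D=RGYB L=WYOB
After move 4 (R'): R=YRWW U=GWOR F=GGYB D=ROYO B=BRGB
After move 5 (R'): R=RWYW U=GGOB F=GWYR D=RGYB B=OROB
After move 6 (F'): F=WRGY U=GGRY R=GWRW D=YBYB L=WBOO
Query 1: D[1] = B
Query 2: B[1] = R
Query 3: U[0] = G
Query 4: L[3] = O

Answer: B R G O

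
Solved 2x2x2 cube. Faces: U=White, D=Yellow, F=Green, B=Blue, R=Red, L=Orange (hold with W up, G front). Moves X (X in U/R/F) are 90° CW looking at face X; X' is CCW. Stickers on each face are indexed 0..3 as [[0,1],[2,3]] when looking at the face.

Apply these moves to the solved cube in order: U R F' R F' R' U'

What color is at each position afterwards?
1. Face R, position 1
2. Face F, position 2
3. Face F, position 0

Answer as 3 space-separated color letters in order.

Answer: Y Y G

Derivation:
After move 1 (U): U=WWWW F=RRGG R=BBRR B=OOBB L=GGOO
After move 2 (R): R=RBRB U=WRWG F=RYGY D=YBYO B=WOWB
After move 3 (F'): F=YYRG U=WRRR R=BBYB D=GOYO L=GGOW
After move 4 (R): R=YBBB U=WYRG F=YORO D=GWYW B=RORB
After move 5 (F'): F=OOYR U=WYYB R=WBGB D=GWYW L=GGOR
After move 6 (R'): R=BBWG U=WRYR F=OYYB D=GOYR B=WOWB
After move 7 (U'): U=RRWY F=GGYB R=OYWG B=BBWB L=WOOR
Query 1: R[1] = Y
Query 2: F[2] = Y
Query 3: F[0] = G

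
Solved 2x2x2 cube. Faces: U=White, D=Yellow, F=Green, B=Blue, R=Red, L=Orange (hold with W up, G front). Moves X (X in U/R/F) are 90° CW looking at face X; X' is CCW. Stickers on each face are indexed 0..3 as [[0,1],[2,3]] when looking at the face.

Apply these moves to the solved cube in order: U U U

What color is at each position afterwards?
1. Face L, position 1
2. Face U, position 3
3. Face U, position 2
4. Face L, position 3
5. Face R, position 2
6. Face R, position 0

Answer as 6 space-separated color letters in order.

After move 1 (U): U=WWWW F=RRGG R=BBRR B=OOBB L=GGOO
After move 2 (U): U=WWWW F=BBGG R=OORR B=GGBB L=RROO
After move 3 (U): U=WWWW F=OOGG R=GGRR B=RRBB L=BBOO
Query 1: L[1] = B
Query 2: U[3] = W
Query 3: U[2] = W
Query 4: L[3] = O
Query 5: R[2] = R
Query 6: R[0] = G

Answer: B W W O R G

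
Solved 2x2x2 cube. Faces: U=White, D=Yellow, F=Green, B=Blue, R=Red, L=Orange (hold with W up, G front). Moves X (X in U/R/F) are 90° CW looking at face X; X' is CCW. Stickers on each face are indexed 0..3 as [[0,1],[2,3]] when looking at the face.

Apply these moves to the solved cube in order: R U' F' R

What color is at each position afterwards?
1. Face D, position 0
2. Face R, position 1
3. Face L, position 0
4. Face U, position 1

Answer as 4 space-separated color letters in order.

After move 1 (R): R=RRRR U=WGWG F=GYGY D=YBYB B=WBWB
After move 2 (U'): U=GGWW F=OOGY R=GYRR B=RRWB L=WBOO
After move 3 (F'): F=OYOG U=GGGR R=BYYR D=BOYB L=WWOW
After move 4 (R): R=YBRY U=GYGG F=OOOB D=BWYR B=RRGB
Query 1: D[0] = B
Query 2: R[1] = B
Query 3: L[0] = W
Query 4: U[1] = Y

Answer: B B W Y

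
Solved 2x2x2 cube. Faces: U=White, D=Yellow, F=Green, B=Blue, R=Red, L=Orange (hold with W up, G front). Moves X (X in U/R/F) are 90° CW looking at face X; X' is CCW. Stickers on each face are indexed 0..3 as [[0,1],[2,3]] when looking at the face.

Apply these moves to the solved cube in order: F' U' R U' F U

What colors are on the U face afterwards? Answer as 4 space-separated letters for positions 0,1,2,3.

Answer: W W R G

Derivation:
After move 1 (F'): F=GGGG U=WWRR R=YRYR D=OOYY L=OWOW
After move 2 (U'): U=WRWR F=OWGG R=GGYR B=YRBB L=BBOW
After move 3 (R): R=YGRG U=WWWG F=OOGY D=OBYY B=RRRB
After move 4 (U'): U=WGWW F=BBGY R=OORG B=YGRB L=RROW
After move 5 (F): F=GBYB U=WGWR R=WOWG D=ROYY L=ROOB
After move 6 (U): U=WWRG F=WOYB R=YGWG B=RORB L=GBOB
Query: U face = WWRG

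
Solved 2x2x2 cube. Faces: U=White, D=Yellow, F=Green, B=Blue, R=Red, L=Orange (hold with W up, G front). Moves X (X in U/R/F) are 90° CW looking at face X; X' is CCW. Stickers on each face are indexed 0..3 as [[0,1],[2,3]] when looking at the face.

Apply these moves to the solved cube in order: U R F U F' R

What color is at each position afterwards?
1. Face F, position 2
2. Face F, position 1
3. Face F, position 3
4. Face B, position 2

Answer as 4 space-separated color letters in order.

Answer: W B O W

Derivation:
After move 1 (U): U=WWWW F=RRGG R=BBRR B=OOBB L=GGOO
After move 2 (R): R=RBRB U=WRWG F=RYGY D=YBYO B=WOWB
After move 3 (F): F=GRYY U=WROG R=WBGB D=RRYO L=GYOB
After move 4 (U): U=OWGR F=WBYY R=WOGB B=GYWB L=GROB
After move 5 (F'): F=BYWY U=OWWG R=RORB D=RBYO L=GROG
After move 6 (R): R=RRBO U=OYWY F=BBWO D=RWYG B=GYWB
Query 1: F[2] = W
Query 2: F[1] = B
Query 3: F[3] = O
Query 4: B[2] = W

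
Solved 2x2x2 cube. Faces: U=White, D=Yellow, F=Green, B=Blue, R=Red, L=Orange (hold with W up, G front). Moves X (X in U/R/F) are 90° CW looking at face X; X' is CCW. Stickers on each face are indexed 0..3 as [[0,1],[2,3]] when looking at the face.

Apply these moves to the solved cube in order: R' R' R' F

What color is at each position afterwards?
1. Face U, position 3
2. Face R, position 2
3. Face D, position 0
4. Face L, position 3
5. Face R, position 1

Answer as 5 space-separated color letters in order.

After move 1 (R'): R=RRRR U=WBWB F=GWGW D=YGYG B=YBYB
After move 2 (R'): R=RRRR U=WYWY F=GBGB D=YWYW B=GBGB
After move 3 (R'): R=RRRR U=WGWG F=GYGY D=YBYB B=WBWB
After move 4 (F): F=GGYY U=WGOO R=WRGR D=RRYB L=OYOB
Query 1: U[3] = O
Query 2: R[2] = G
Query 3: D[0] = R
Query 4: L[3] = B
Query 5: R[1] = R

Answer: O G R B R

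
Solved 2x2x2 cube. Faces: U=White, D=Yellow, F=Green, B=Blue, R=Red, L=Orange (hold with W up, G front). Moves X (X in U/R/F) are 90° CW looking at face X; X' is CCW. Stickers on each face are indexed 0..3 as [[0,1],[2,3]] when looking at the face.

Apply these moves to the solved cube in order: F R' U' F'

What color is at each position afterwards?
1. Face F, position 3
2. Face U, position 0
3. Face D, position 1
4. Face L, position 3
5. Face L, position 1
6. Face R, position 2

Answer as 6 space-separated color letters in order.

After move 1 (F): F=GGGG U=WWOO R=WRWR D=RRYY L=OYOY
After move 2 (R'): R=RRWW U=WBOB F=GWGO D=RGYG B=YBRB
After move 3 (U'): U=BBWO F=OYGO R=GWWW B=RRRB L=YBOY
After move 4 (F'): F=YOOG U=BBGW R=GWRW D=BYYG L=YOOW
Query 1: F[3] = G
Query 2: U[0] = B
Query 3: D[1] = Y
Query 4: L[3] = W
Query 5: L[1] = O
Query 6: R[2] = R

Answer: G B Y W O R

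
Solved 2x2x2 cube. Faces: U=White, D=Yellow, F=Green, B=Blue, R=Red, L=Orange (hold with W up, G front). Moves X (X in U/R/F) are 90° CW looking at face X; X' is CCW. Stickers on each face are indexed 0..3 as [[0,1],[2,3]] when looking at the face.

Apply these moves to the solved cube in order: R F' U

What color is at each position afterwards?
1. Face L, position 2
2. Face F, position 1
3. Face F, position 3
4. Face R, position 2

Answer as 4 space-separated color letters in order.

After move 1 (R): R=RRRR U=WGWG F=GYGY D=YBYB B=WBWB
After move 2 (F'): F=YYGG U=WGRR R=BRYR D=OOYB L=OGOW
After move 3 (U): U=RWRG F=BRGG R=WBYR B=OGWB L=YYOW
Query 1: L[2] = O
Query 2: F[1] = R
Query 3: F[3] = G
Query 4: R[2] = Y

Answer: O R G Y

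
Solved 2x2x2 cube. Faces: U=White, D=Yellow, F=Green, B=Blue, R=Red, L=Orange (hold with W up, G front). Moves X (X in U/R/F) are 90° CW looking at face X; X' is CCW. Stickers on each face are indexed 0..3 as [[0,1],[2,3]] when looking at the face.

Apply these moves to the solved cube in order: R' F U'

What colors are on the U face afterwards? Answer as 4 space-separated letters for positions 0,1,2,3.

Answer: B O W O

Derivation:
After move 1 (R'): R=RRRR U=WBWB F=GWGW D=YGYG B=YBYB
After move 2 (F): F=GGWW U=WBOO R=WRBR D=RRYG L=OYOG
After move 3 (U'): U=BOWO F=OYWW R=GGBR B=WRYB L=YBOG
Query: U face = BOWO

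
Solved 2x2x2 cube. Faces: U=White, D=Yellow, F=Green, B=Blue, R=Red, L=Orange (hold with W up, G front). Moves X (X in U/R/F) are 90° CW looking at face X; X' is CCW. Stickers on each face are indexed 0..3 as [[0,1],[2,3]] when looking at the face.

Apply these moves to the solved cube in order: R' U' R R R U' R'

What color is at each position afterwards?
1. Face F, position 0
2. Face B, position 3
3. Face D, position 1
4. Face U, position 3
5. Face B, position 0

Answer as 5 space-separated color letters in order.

After move 1 (R'): R=RRRR U=WBWB F=GWGW D=YGYG B=YBYB
After move 2 (U'): U=BBWW F=OOGW R=GWRR B=RRYB L=YBOO
After move 3 (R): R=RGRW U=BOWW F=OGGG D=YYYR B=WRBB
After move 4 (R): R=RRWG U=BGWG F=OYGR D=YBYW B=WROB
After move 5 (R): R=WRGR U=BYWR F=OBGW D=YOYW B=GRGB
After move 6 (U'): U=YRBW F=YBGW R=OBGR B=WRGB L=GROO
After move 7 (R'): R=BROG U=YGBW F=YRGW D=YBYW B=WROB
Query 1: F[0] = Y
Query 2: B[3] = B
Query 3: D[1] = B
Query 4: U[3] = W
Query 5: B[0] = W

Answer: Y B B W W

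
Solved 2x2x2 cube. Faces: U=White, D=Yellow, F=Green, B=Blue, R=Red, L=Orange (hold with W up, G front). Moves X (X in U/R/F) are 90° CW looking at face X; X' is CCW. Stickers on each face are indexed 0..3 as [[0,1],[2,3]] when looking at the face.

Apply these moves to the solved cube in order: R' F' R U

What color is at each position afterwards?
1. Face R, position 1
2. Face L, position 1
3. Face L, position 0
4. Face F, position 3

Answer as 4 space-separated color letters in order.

Answer: B O W G

Derivation:
After move 1 (R'): R=RRRR U=WBWB F=GWGW D=YGYG B=YBYB
After move 2 (F'): F=WWGG U=WBRR R=GRYR D=OOYG L=OBOW
After move 3 (R): R=YGRR U=WWRG F=WOGG D=OYYY B=RBBB
After move 4 (U): U=RWGW F=YGGG R=RBRR B=OBBB L=WOOW
Query 1: R[1] = B
Query 2: L[1] = O
Query 3: L[0] = W
Query 4: F[3] = G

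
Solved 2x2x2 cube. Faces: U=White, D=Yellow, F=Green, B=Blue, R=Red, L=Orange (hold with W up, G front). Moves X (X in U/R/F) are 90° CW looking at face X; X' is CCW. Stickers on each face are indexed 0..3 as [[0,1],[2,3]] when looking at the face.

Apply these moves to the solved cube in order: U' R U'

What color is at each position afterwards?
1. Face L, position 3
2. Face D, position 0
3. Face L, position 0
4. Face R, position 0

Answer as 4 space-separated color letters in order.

After move 1 (U'): U=WWWW F=OOGG R=GGRR B=RRBB L=BBOO
After move 2 (R): R=RGRG U=WOWG F=OYGY D=YBYR B=WRWB
After move 3 (U'): U=OGWW F=BBGY R=OYRG B=RGWB L=WROO
Query 1: L[3] = O
Query 2: D[0] = Y
Query 3: L[0] = W
Query 4: R[0] = O

Answer: O Y W O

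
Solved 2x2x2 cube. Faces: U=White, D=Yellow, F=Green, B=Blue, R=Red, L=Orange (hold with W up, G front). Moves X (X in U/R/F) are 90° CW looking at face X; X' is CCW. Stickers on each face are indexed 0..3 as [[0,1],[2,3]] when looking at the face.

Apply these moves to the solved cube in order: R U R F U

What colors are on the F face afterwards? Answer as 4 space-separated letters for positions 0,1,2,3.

Answer: G W B B

Derivation:
After move 1 (R): R=RRRR U=WGWG F=GYGY D=YBYB B=WBWB
After move 2 (U): U=WWGG F=RRGY R=WBRR B=OOWB L=GYOO
After move 3 (R): R=RWRB U=WRGY F=RBGB D=YWYO B=GOWB
After move 4 (F): F=GRBB U=WROY R=GWYB D=RRYO L=GYOW
After move 5 (U): U=OWYR F=GWBB R=GOYB B=GYWB L=GROW
Query: F face = GWBB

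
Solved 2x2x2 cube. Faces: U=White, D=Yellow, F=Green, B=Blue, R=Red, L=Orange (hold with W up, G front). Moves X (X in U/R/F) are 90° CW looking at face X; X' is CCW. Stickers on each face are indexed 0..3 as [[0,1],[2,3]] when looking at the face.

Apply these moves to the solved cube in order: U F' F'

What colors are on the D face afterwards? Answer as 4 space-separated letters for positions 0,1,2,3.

Answer: W W Y Y

Derivation:
After move 1 (U): U=WWWW F=RRGG R=BBRR B=OOBB L=GGOO
After move 2 (F'): F=RGRG U=WWBR R=YBYR D=GOYY L=GWOW
After move 3 (F'): F=GGRR U=WWYY R=OBGR D=WWYY L=GROB
Query: D face = WWYY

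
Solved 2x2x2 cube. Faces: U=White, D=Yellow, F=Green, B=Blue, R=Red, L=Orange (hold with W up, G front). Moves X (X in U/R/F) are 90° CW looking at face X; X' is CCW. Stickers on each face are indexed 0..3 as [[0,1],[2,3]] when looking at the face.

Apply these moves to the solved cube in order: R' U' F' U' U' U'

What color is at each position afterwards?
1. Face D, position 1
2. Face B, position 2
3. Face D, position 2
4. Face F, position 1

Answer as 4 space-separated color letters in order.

After move 1 (R'): R=RRRR U=WBWB F=GWGW D=YGYG B=YBYB
After move 2 (U'): U=BBWW F=OOGW R=GWRR B=RRYB L=YBOO
After move 3 (F'): F=OWOG U=BBGR R=GWYR D=BOYG L=YWOW
After move 4 (U'): U=BRBG F=YWOG R=OWYR B=GWYB L=RROW
After move 5 (U'): U=RGBB F=RROG R=YWYR B=OWYB L=GWOW
After move 6 (U'): U=GBRB F=GWOG R=RRYR B=YWYB L=OWOW
Query 1: D[1] = O
Query 2: B[2] = Y
Query 3: D[2] = Y
Query 4: F[1] = W

Answer: O Y Y W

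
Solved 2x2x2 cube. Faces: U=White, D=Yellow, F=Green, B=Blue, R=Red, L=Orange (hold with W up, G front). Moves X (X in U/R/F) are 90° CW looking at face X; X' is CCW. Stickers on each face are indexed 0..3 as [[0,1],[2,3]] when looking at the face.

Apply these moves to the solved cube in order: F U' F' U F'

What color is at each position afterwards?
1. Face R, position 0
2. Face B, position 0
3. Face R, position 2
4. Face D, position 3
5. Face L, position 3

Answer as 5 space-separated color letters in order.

Answer: Y B B Y W

Derivation:
After move 1 (F): F=GGGG U=WWOO R=WRWR D=RRYY L=OYOY
After move 2 (U'): U=WOWO F=OYGG R=GGWR B=WRBB L=BBOY
After move 3 (F'): F=YGOG U=WOGW R=RGRR D=BYYY L=BOOW
After move 4 (U): U=GWWO F=RGOG R=WRRR B=BOBB L=YGOW
After move 5 (F'): F=GGRO U=GWWR R=YRBR D=GWYY L=YOOW
Query 1: R[0] = Y
Query 2: B[0] = B
Query 3: R[2] = B
Query 4: D[3] = Y
Query 5: L[3] = W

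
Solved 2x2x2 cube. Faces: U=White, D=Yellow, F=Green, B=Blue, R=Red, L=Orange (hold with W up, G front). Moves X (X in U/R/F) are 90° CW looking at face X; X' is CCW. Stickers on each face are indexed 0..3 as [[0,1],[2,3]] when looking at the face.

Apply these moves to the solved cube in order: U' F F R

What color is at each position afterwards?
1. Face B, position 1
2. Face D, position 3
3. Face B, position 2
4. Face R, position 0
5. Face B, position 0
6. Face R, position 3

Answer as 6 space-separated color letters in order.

After move 1 (U'): U=WWWW F=OOGG R=GGRR B=RRBB L=BBOO
After move 2 (F): F=GOGO U=WWOB R=WGWR D=RGYY L=BYOY
After move 3 (F): F=GGOO U=WWYY R=OGBR D=WWYY L=BROG
After move 4 (R): R=BORG U=WGYO F=GWOY D=WBYR B=YRWB
Query 1: B[1] = R
Query 2: D[3] = R
Query 3: B[2] = W
Query 4: R[0] = B
Query 5: B[0] = Y
Query 6: R[3] = G

Answer: R R W B Y G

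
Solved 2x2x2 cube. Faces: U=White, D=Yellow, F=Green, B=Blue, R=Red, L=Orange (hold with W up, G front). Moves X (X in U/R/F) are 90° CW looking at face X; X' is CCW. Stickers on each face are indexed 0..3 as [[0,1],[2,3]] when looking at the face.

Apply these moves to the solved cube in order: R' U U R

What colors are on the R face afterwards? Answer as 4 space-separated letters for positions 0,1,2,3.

Answer: R O R O

Derivation:
After move 1 (R'): R=RRRR U=WBWB F=GWGW D=YGYG B=YBYB
After move 2 (U): U=WWBB F=RRGW R=YBRR B=OOYB L=GWOO
After move 3 (U): U=BWBW F=YBGW R=OORR B=GWYB L=RROO
After move 4 (R): R=RORO U=BBBW F=YGGG D=YYYG B=WWWB
Query: R face = RORO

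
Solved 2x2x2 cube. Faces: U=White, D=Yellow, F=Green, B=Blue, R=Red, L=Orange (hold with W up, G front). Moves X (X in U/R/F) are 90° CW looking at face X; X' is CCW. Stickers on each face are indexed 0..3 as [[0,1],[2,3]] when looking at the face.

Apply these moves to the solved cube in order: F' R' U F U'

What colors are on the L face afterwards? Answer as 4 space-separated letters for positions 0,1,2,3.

After move 1 (F'): F=GGGG U=WWRR R=YRYR D=OOYY L=OWOW
After move 2 (R'): R=RRYY U=WBRB F=GWGR D=OGYG B=YBOB
After move 3 (U): U=RWBB F=RRGR R=YBYY B=OWOB L=GWOW
After move 4 (F): F=GRRR U=RWWW R=BBBY D=YYYG L=GOOG
After move 5 (U'): U=WWRW F=GORR R=GRBY B=BBOB L=OWOG
Query: L face = OWOG

Answer: O W O G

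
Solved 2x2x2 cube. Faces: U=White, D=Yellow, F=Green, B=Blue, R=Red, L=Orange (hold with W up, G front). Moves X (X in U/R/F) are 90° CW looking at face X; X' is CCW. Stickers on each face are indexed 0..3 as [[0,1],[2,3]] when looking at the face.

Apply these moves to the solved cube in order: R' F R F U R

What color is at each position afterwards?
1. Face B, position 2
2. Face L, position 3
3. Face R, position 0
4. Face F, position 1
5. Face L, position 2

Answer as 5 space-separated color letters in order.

After move 1 (R'): R=RRRR U=WBWB F=GWGW D=YGYG B=YBYB
After move 2 (F): F=GGWW U=WBOO R=WRBR D=RRYG L=OYOG
After move 3 (R): R=BWRR U=WGOW F=GRWG D=RYYY B=OBBB
After move 4 (F): F=WGGR U=WGGY R=OWWR D=RBYY L=OROY
After move 5 (U): U=GWYG F=OWGR R=OBWR B=ORBB L=WGOY
After move 6 (R): R=WORB U=GWYR F=OBGY D=RBYO B=GRWB
Query 1: B[2] = W
Query 2: L[3] = Y
Query 3: R[0] = W
Query 4: F[1] = B
Query 5: L[2] = O

Answer: W Y W B O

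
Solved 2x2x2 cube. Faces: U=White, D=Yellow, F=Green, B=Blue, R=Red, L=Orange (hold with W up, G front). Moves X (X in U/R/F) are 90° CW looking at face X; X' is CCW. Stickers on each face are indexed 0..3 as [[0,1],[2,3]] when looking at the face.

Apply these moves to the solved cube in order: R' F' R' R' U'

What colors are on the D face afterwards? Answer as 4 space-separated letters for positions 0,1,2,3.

Answer: O B Y R

Derivation:
After move 1 (R'): R=RRRR U=WBWB F=GWGW D=YGYG B=YBYB
After move 2 (F'): F=WWGG U=WBRR R=GRYR D=OOYG L=OBOW
After move 3 (R'): R=RRGY U=WYRY F=WBGR D=OWYG B=GBOB
After move 4 (R'): R=RYRG U=WORG F=WYGY D=OBYR B=GBWB
After move 5 (U'): U=OGWR F=OBGY R=WYRG B=RYWB L=GBOW
Query: D face = OBYR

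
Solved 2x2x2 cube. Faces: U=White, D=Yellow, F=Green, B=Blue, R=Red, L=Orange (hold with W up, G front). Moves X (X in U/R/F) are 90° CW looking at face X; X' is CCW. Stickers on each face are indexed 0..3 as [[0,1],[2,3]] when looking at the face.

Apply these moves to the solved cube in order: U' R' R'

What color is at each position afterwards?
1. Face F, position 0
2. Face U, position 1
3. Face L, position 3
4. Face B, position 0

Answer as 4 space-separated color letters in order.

Answer: O Y O G

Derivation:
After move 1 (U'): U=WWWW F=OOGG R=GGRR B=RRBB L=BBOO
After move 2 (R'): R=GRGR U=WBWR F=OWGW D=YOYG B=YRYB
After move 3 (R'): R=RRGG U=WYWY F=OBGR D=YWYW B=GROB
Query 1: F[0] = O
Query 2: U[1] = Y
Query 3: L[3] = O
Query 4: B[0] = G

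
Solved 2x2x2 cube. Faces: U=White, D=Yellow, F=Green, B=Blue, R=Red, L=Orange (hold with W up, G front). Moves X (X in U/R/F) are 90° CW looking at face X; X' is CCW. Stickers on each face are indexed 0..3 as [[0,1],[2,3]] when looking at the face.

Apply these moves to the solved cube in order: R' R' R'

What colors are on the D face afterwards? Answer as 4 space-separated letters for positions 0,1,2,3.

After move 1 (R'): R=RRRR U=WBWB F=GWGW D=YGYG B=YBYB
After move 2 (R'): R=RRRR U=WYWY F=GBGB D=YWYW B=GBGB
After move 3 (R'): R=RRRR U=WGWG F=GYGY D=YBYB B=WBWB
Query: D face = YBYB

Answer: Y B Y B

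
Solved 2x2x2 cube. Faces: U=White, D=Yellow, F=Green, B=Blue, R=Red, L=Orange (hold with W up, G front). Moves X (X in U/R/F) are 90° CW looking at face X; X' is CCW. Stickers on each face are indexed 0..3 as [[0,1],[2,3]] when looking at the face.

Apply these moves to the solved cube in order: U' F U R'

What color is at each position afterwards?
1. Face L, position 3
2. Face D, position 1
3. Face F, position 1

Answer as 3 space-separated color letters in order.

Answer: Y G W

Derivation:
After move 1 (U'): U=WWWW F=OOGG R=GGRR B=RRBB L=BBOO
After move 2 (F): F=GOGO U=WWOB R=WGWR D=RGYY L=BYOY
After move 3 (U): U=OWBW F=WGGO R=RRWR B=BYBB L=GOOY
After move 4 (R'): R=RRRW U=OBBB F=WWGW D=RGYO B=YYGB
Query 1: L[3] = Y
Query 2: D[1] = G
Query 3: F[1] = W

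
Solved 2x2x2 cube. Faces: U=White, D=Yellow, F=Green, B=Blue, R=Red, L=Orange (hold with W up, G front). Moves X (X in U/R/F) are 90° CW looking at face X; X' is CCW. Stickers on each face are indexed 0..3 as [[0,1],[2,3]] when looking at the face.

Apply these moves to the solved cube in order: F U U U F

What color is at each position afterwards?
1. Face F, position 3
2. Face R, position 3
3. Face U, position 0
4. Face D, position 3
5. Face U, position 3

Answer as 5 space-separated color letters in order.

Answer: Y R W Y B

Derivation:
After move 1 (F): F=GGGG U=WWOO R=WRWR D=RRYY L=OYOY
After move 2 (U): U=OWOW F=WRGG R=BBWR B=OYBB L=GGOY
After move 3 (U): U=OOWW F=BBGG R=OYWR B=GGBB L=WROY
After move 4 (U): U=WOWO F=OYGG R=GGWR B=WRBB L=BBOY
After move 5 (F): F=GOGY U=WOYB R=WGOR D=WGYY L=BROR
Query 1: F[3] = Y
Query 2: R[3] = R
Query 3: U[0] = W
Query 4: D[3] = Y
Query 5: U[3] = B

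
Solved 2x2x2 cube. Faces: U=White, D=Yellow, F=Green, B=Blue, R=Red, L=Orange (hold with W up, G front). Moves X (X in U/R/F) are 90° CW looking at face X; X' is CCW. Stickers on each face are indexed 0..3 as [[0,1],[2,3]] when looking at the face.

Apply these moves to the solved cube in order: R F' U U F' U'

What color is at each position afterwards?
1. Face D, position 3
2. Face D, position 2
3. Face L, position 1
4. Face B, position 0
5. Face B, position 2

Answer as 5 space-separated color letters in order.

After move 1 (R): R=RRRR U=WGWG F=GYGY D=YBYB B=WBWB
After move 2 (F'): F=YYGG U=WGRR R=BRYR D=OOYB L=OGOW
After move 3 (U): U=RWRG F=BRGG R=WBYR B=OGWB L=YYOW
After move 4 (U): U=RRGW F=WBGG R=OGYR B=YYWB L=BROW
After move 5 (F'): F=BGWG U=RROY R=OGOR D=RWYB L=BWOG
After move 6 (U'): U=RYRO F=BWWG R=BGOR B=OGWB L=YYOG
Query 1: D[3] = B
Query 2: D[2] = Y
Query 3: L[1] = Y
Query 4: B[0] = O
Query 5: B[2] = W

Answer: B Y Y O W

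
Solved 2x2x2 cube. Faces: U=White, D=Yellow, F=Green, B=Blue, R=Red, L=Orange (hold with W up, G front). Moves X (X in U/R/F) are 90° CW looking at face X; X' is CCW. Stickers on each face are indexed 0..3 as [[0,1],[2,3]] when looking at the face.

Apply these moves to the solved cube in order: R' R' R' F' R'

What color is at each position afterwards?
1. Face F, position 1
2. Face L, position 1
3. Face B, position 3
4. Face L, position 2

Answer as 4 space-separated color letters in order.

After move 1 (R'): R=RRRR U=WBWB F=GWGW D=YGYG B=YBYB
After move 2 (R'): R=RRRR U=WYWY F=GBGB D=YWYW B=GBGB
After move 3 (R'): R=RRRR U=WGWG F=GYGY D=YBYB B=WBWB
After move 4 (F'): F=YYGG U=WGRR R=BRYR D=OOYB L=OGOW
After move 5 (R'): R=RRBY U=WWRW F=YGGR D=OYYG B=BBOB
Query 1: F[1] = G
Query 2: L[1] = G
Query 3: B[3] = B
Query 4: L[2] = O

Answer: G G B O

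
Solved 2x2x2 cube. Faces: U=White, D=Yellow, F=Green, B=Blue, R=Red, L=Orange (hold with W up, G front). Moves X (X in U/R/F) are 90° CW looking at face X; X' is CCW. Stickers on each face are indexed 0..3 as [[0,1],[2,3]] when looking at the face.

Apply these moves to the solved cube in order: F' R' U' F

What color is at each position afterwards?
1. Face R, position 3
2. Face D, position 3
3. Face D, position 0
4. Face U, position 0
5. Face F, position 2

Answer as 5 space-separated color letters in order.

After move 1 (F'): F=GGGG U=WWRR R=YRYR D=OOYY L=OWOW
After move 2 (R'): R=RRYY U=WBRB F=GWGR D=OGYG B=YBOB
After move 3 (U'): U=BBWR F=OWGR R=GWYY B=RROB L=YBOW
After move 4 (F): F=GORW U=BBWB R=WWRY D=YGYG L=YOOG
Query 1: R[3] = Y
Query 2: D[3] = G
Query 3: D[0] = Y
Query 4: U[0] = B
Query 5: F[2] = R

Answer: Y G Y B R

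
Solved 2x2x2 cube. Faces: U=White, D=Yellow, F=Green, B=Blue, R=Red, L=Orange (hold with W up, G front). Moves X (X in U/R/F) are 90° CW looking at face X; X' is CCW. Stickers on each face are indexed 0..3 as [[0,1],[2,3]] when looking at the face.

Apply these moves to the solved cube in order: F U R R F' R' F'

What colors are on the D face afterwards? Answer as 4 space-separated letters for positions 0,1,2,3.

Answer: Y O Y G

Derivation:
After move 1 (F): F=GGGG U=WWOO R=WRWR D=RRYY L=OYOY
After move 2 (U): U=OWOW F=WRGG R=BBWR B=OYBB L=GGOY
After move 3 (R): R=WBRB U=OROG F=WRGY D=RBYO B=WYWB
After move 4 (R): R=RWBB U=OROY F=WBGO D=RWYW B=GYRB
After move 5 (F'): F=BOWG U=ORRB R=WWRB D=GYYW L=GYOO
After move 6 (R'): R=WBWR U=ORRG F=BRWB D=GOYG B=WYYB
After move 7 (F'): F=RBBW U=ORWW R=OBGR D=YOYG L=GGOR
Query: D face = YOYG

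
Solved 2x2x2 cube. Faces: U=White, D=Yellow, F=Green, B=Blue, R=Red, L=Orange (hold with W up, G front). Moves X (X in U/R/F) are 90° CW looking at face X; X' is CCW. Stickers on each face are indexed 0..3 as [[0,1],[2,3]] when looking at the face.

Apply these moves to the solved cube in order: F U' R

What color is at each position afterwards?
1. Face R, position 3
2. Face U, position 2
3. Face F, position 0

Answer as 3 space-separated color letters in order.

Answer: G W O

Derivation:
After move 1 (F): F=GGGG U=WWOO R=WRWR D=RRYY L=OYOY
After move 2 (U'): U=WOWO F=OYGG R=GGWR B=WRBB L=BBOY
After move 3 (R): R=WGRG U=WYWG F=ORGY D=RBYW B=OROB
Query 1: R[3] = G
Query 2: U[2] = W
Query 3: F[0] = O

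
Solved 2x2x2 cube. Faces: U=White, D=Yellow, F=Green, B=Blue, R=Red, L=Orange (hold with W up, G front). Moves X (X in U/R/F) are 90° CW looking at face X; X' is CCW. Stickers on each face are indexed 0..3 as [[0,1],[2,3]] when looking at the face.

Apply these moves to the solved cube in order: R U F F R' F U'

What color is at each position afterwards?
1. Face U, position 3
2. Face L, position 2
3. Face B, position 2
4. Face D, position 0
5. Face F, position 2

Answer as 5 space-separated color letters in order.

Answer: W O G O Y

Derivation:
After move 1 (R): R=RRRR U=WGWG F=GYGY D=YBYB B=WBWB
After move 2 (U): U=WWGG F=RRGY R=WBRR B=OOWB L=GYOO
After move 3 (F): F=GRYR U=WWOY R=GBGR D=RWYB L=GYOB
After move 4 (F): F=YGRR U=WWBY R=OBYR D=GGYB L=GROW
After move 5 (R'): R=BROY U=WWBO F=YWRY D=GGYR B=BOGB
After move 6 (F): F=RYYW U=WWWR R=BROY D=OBYR L=GGOG
After move 7 (U'): U=WRWW F=GGYW R=RYOY B=BRGB L=BOOG
Query 1: U[3] = W
Query 2: L[2] = O
Query 3: B[2] = G
Query 4: D[0] = O
Query 5: F[2] = Y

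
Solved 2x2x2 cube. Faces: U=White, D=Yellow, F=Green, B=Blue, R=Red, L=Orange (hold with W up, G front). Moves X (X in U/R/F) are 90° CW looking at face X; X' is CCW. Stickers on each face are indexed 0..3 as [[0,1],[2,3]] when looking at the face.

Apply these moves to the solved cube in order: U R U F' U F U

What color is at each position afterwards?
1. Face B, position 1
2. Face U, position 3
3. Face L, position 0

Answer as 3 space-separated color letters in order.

Answer: Y W R

Derivation:
After move 1 (U): U=WWWW F=RRGG R=BBRR B=OOBB L=GGOO
After move 2 (R): R=RBRB U=WRWG F=RYGY D=YBYO B=WOWB
After move 3 (U): U=WWGR F=RBGY R=WORB B=GGWB L=RYOO
After move 4 (F'): F=BYRG U=WWWR R=BOYB D=YOYO L=RROG
After move 5 (U): U=WWRW F=BORG R=GGYB B=RRWB L=BYOG
After move 6 (F): F=RBGO U=WWGY R=RGWB D=YGYO L=BYOO
After move 7 (U): U=GWYW F=RGGO R=RRWB B=BYWB L=RBOO
Query 1: B[1] = Y
Query 2: U[3] = W
Query 3: L[0] = R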